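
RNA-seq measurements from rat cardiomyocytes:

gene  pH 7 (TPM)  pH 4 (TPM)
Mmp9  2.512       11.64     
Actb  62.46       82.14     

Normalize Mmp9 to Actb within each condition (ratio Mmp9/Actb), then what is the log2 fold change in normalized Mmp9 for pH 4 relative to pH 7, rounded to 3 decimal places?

Mmp9/Actb (pH 7) = 2.512 / 62.46 = 0.040218
Mmp9/Actb (pH 4) = 11.64 / 82.14 = 0.14171
Fold change = 0.14171 / 0.040218 = 3.5236
log2(3.5236) = 1.8170

1.817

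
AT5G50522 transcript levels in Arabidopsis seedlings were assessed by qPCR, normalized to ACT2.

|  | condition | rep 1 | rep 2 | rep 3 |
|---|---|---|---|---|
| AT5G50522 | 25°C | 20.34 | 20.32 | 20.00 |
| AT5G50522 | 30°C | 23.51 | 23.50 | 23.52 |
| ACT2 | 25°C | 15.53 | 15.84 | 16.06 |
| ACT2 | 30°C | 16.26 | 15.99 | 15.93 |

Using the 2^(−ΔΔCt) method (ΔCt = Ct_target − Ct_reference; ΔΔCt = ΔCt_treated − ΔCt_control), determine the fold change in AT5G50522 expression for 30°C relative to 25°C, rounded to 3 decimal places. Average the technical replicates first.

Mean Ct: AT5G50522 25°C 20.220; AT5G50522 30°C 23.510; ACT2 25°C 15.810; ACT2 30°C 16.060
ΔCt(25°C) = 20.220 − 15.810 = 4.410
ΔCt(30°C) = 23.510 − 16.060 = 7.450
ΔΔCt = 7.450 − 4.410 = 3.040
Fold change = 2^(−3.040) = 0.1216

0.122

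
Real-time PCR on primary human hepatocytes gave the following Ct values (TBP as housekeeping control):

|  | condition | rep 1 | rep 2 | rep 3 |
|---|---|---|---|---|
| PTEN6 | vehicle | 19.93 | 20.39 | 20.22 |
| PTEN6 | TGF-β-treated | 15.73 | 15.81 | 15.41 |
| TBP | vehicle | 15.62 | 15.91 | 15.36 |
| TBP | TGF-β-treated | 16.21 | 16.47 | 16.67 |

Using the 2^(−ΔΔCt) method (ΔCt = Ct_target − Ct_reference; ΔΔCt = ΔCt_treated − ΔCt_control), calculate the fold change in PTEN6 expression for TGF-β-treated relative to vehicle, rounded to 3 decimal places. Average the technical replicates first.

40.786

Mean Ct: PTEN6 vehicle 20.180; PTEN6 TGF-β-treated 15.650; TBP vehicle 15.630; TBP TGF-β-treated 16.450
ΔCt(vehicle) = 20.180 − 15.630 = 4.550
ΔCt(TGF-β-treated) = 15.650 − 16.450 = -0.800
ΔΔCt = -0.800 − 4.550 = -5.350
Fold change = 2^(−(-5.350)) = 2^5.350 = 40.7859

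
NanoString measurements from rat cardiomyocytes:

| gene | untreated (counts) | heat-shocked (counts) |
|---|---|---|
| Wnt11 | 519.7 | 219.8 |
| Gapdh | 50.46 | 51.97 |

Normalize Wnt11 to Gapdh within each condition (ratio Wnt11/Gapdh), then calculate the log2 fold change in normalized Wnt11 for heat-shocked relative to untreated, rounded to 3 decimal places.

-1.284

Wnt11/Gapdh (untreated) = 519.7 / 50.46 = 10.299
Wnt11/Gapdh (heat-shocked) = 219.8 / 51.97 = 4.2294
Fold change = 4.2294 / 10.299 = 0.4106
log2(0.4106) = -1.2840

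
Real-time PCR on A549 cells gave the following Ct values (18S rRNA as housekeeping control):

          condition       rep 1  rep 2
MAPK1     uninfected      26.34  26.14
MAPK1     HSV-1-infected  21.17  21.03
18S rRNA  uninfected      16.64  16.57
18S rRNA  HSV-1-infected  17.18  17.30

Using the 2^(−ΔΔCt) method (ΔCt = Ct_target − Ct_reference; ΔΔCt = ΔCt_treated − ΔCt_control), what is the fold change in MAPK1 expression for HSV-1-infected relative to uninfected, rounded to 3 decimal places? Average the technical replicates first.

54.758

Mean Ct: MAPK1 uninfected 26.240; MAPK1 HSV-1-infected 21.100; 18S rRNA uninfected 16.605; 18S rRNA HSV-1-infected 17.240
ΔCt(uninfected) = 26.240 − 16.605 = 9.635
ΔCt(HSV-1-infected) = 21.100 − 17.240 = 3.860
ΔΔCt = 3.860 − 9.635 = -5.775
Fold change = 2^(−(-5.775)) = 2^5.775 = 54.7581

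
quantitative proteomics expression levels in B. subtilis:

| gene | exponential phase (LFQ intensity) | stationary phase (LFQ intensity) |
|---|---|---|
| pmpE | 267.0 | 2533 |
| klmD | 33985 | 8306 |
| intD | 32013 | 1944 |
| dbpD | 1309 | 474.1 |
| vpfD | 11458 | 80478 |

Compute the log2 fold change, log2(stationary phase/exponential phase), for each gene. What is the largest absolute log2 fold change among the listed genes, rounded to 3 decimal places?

log2(2533/267.0) = 3.246  (pmpE)
log2(8306/33985) = -2.033  (klmD)
log2(1944/32013) = -4.042  (intD)
log2(474.1/1309) = -1.465  (dbpD)
log2(80478/11458) = 2.812  (vpfD)
The largest magnitude belongs to intD.

4.042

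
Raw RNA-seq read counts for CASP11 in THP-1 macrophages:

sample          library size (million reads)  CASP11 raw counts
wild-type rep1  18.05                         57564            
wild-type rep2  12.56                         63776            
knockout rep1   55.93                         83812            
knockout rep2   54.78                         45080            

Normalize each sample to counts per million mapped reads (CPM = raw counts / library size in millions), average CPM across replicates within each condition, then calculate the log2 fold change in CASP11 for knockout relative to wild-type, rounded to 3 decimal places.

CPM(wild-type rep1) = 57564 / 18.05 = 3189.1413
CPM(wild-type rep2) = 63776 / 12.56 = 5077.7070
CPM(knockout rep1) = 83812 / 55.93 = 1498.5160
CPM(knockout rep2) = 45080 / 54.78 = 822.9281
mean CPM(wild-type) = 4133.4241; mean CPM(knockout) = 1160.7220
Fold change = 1160.7220 / 4133.4241 = 0.28081
log2(0.28081) = -1.8323

-1.832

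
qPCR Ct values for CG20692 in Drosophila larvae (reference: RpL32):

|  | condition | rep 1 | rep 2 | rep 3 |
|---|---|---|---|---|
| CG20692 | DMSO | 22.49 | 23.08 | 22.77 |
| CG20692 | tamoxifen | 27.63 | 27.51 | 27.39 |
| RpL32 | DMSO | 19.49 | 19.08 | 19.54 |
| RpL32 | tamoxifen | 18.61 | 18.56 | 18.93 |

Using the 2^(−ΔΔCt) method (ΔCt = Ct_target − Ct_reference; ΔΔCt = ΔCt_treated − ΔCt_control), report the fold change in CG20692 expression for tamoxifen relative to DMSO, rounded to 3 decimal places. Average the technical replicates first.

0.024

Mean Ct: CG20692 DMSO 22.780; CG20692 tamoxifen 27.510; RpL32 DMSO 19.370; RpL32 tamoxifen 18.700
ΔCt(DMSO) = 22.780 − 19.370 = 3.410
ΔCt(tamoxifen) = 27.510 − 18.700 = 8.810
ΔΔCt = 8.810 − 3.410 = 5.400
Fold change = 2^(−5.400) = 0.0237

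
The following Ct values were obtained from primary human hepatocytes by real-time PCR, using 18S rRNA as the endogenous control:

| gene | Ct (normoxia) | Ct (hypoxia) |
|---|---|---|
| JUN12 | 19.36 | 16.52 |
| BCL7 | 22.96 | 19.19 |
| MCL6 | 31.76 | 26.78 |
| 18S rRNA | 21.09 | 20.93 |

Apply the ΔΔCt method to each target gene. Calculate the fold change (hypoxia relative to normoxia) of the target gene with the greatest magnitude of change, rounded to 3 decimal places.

28.246

JUN12: ΔΔCt = (16.52−20.93) − (19.36−21.09) = -4.41 − (-1.73) = -2.68; fold change = 2^2.68 = 6.409
BCL7: ΔΔCt = (19.19−20.93) − (22.96−21.09) = -1.74 − 1.87 = -3.61; fold change = 2^3.61 = 12.210
MCL6: ΔΔCt = (26.78−20.93) − (31.76−21.09) = 5.85 − 10.67 = -4.82; fold change = 2^4.82 = 28.246
MCL6 has the largest |ΔΔCt| = 4.82.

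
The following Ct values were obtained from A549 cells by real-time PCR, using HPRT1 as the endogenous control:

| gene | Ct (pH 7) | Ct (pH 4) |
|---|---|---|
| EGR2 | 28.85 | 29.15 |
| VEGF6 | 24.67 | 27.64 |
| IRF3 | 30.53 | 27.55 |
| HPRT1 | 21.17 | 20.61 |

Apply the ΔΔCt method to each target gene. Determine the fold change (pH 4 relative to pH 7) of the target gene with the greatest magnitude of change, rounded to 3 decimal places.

EGR2: ΔΔCt = (29.15−20.61) − (28.85−21.17) = 8.54 − 7.68 = 0.86; fold change = 2^-0.86 = 0.551
VEGF6: ΔΔCt = (27.64−20.61) − (24.67−21.17) = 7.03 − 3.50 = 3.53; fold change = 2^-3.53 = 0.087
IRF3: ΔΔCt = (27.55−20.61) − (30.53−21.17) = 6.94 − 9.36 = -2.42; fold change = 2^2.42 = 5.352
VEGF6 has the largest |ΔΔCt| = 3.53.

0.087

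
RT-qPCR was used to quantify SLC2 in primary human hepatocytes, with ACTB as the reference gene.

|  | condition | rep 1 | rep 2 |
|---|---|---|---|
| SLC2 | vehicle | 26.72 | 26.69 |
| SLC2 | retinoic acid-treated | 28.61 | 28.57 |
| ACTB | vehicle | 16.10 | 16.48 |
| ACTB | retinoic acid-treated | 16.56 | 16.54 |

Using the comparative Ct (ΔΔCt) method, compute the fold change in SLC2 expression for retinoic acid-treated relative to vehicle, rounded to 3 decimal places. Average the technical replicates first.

0.324

Mean Ct: SLC2 vehicle 26.705; SLC2 retinoic acid-treated 28.590; ACTB vehicle 16.290; ACTB retinoic acid-treated 16.550
ΔCt(vehicle) = 26.705 − 16.290 = 10.415
ΔCt(retinoic acid-treated) = 28.590 − 16.550 = 12.040
ΔΔCt = 12.040 − 10.415 = 1.625
Fold change = 2^(−1.625) = 0.3242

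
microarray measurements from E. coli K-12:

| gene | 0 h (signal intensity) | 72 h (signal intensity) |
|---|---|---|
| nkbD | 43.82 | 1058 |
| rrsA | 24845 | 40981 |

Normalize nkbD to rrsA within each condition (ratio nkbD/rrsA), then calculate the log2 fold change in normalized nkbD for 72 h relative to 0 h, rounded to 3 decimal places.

3.872

nkbD/rrsA (0 h) = 43.82 / 24845 = 0.0017637
nkbD/rrsA (72 h) = 1058 / 40981 = 0.025817
Fold change = 0.025817 / 0.0017637 = 14.6376
log2(14.6376) = 3.8716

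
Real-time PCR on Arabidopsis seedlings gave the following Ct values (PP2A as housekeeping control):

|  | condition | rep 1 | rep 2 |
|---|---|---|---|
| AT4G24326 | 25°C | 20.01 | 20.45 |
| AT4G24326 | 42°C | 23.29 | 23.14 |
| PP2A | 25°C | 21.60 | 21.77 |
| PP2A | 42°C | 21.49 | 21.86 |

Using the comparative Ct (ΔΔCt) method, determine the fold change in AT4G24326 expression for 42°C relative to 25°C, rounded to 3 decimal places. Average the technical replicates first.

Mean Ct: AT4G24326 25°C 20.230; AT4G24326 42°C 23.215; PP2A 25°C 21.685; PP2A 42°C 21.675
ΔCt(25°C) = 20.230 − 21.685 = -1.455
ΔCt(42°C) = 23.215 − 21.675 = 1.540
ΔΔCt = 1.540 − (-1.455) = 2.995
Fold change = 2^(−2.995) = 0.1254

0.125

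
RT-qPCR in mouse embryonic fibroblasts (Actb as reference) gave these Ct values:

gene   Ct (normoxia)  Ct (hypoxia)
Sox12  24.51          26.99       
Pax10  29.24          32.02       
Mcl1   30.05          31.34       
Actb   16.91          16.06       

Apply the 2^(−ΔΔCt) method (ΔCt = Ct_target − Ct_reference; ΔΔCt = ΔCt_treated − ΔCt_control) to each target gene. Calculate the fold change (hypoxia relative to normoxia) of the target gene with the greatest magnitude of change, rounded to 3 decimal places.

0.081

Sox12: ΔΔCt = (26.99−16.06) − (24.51−16.91) = 10.93 − 7.60 = 3.33; fold change = 2^-3.33 = 0.099
Pax10: ΔΔCt = (32.02−16.06) − (29.24−16.91) = 15.96 − 12.33 = 3.63; fold change = 2^-3.63 = 0.081
Mcl1: ΔΔCt = (31.34−16.06) − (30.05−16.91) = 15.28 − 13.14 = 2.14; fold change = 2^-2.14 = 0.227
Pax10 has the largest |ΔΔCt| = 3.63.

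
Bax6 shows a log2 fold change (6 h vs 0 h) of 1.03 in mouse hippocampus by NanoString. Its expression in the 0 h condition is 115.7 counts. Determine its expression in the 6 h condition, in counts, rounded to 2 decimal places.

236.26

Fold change = 2^(1.03) = 2.0420
6 h expression = 115.7 × 2.0420 = 236.26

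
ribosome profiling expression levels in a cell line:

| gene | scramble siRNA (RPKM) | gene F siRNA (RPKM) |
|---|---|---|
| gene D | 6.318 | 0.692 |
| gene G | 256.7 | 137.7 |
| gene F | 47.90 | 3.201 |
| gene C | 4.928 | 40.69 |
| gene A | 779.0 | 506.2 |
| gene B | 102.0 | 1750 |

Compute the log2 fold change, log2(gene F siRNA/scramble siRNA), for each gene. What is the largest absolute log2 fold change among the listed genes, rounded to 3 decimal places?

4.101

log2(0.692/6.318) = -3.191  (gene D)
log2(137.7/256.7) = -0.899  (gene G)
log2(3.201/47.90) = -3.903  (gene F)
log2(40.69/4.928) = 3.046  (gene C)
log2(506.2/779.0) = -0.622  (gene A)
log2(1750/102.0) = 4.101  (gene B)
The largest magnitude belongs to gene B.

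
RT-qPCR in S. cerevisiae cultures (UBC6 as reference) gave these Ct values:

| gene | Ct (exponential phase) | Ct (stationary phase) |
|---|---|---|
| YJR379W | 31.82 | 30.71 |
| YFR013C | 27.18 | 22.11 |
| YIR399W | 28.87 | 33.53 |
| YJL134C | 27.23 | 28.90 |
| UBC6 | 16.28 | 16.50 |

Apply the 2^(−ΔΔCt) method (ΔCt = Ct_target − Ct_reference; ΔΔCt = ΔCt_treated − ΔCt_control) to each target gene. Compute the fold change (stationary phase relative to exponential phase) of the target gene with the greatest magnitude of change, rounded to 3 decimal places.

39.124

YJR379W: ΔΔCt = (30.71−16.50) − (31.82−16.28) = 14.21 − 15.54 = -1.33; fold change = 2^1.33 = 2.514
YFR013C: ΔΔCt = (22.11−16.50) − (27.18−16.28) = 5.61 − 10.90 = -5.29; fold change = 2^5.29 = 39.124
YIR399W: ΔΔCt = (33.53−16.50) − (28.87−16.28) = 17.03 − 12.59 = 4.44; fold change = 2^-4.44 = 0.046
YJL134C: ΔΔCt = (28.90−16.50) − (27.23−16.28) = 12.40 − 10.95 = 1.45; fold change = 2^-1.45 = 0.366
YFR013C has the largest |ΔΔCt| = 5.29.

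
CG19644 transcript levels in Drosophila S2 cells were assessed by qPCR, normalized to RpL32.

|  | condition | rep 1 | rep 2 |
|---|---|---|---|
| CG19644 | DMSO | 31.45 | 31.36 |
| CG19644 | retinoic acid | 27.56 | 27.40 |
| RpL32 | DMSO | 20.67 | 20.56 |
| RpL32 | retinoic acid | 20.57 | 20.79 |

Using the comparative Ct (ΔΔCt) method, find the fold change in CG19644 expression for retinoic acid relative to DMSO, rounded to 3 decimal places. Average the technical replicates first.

15.889

Mean Ct: CG19644 DMSO 31.405; CG19644 retinoic acid 27.480; RpL32 DMSO 20.615; RpL32 retinoic acid 20.680
ΔCt(DMSO) = 31.405 − 20.615 = 10.790
ΔCt(retinoic acid) = 27.480 − 20.680 = 6.800
ΔΔCt = 6.800 − 10.790 = -3.990
Fold change = 2^(−(-3.990)) = 2^3.990 = 15.8895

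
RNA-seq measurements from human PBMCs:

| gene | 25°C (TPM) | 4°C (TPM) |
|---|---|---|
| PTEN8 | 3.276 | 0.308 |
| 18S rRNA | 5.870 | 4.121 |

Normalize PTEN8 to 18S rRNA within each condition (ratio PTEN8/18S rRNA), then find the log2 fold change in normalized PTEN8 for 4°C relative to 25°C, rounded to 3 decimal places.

PTEN8/18S rRNA (25°C) = 3.276 / 5.870 = 0.55809
PTEN8/18S rRNA (4°C) = 0.308 / 4.121 = 0.074739
Fold change = 0.074739 / 0.55809 = 0.1339
log2(0.1339) = -2.9006

-2.901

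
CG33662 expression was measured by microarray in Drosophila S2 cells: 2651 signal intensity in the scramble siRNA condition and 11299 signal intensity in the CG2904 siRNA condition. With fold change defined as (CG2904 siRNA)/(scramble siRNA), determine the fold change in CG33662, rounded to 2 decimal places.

4.26

Fold change = 11299 / 2651 = 4.262
CG33662 is upregulated.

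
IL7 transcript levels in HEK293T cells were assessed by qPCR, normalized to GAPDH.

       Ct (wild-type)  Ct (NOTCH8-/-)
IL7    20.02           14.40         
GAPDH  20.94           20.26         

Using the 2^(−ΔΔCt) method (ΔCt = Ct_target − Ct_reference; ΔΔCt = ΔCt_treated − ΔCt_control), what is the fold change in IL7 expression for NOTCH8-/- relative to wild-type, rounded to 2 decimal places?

30.70

ΔCt(wild-type) = 20.020 − 20.940 = -0.920
ΔCt(NOTCH8-/-) = 14.400 − 20.260 = -5.860
ΔΔCt = -5.860 − (-0.920) = -4.940
Fold change = 2^(−(-4.940)) = 2^4.940 = 30.696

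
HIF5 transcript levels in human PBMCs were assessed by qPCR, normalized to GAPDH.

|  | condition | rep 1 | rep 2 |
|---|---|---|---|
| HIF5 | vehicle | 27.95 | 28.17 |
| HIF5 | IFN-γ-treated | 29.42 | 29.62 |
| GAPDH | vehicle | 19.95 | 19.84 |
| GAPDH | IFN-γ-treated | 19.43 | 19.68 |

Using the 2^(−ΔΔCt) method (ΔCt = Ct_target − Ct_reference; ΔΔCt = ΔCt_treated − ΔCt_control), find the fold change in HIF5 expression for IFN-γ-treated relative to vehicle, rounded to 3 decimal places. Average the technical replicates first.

Mean Ct: HIF5 vehicle 28.060; HIF5 IFN-γ-treated 29.520; GAPDH vehicle 19.895; GAPDH IFN-γ-treated 19.555
ΔCt(vehicle) = 28.060 − 19.895 = 8.165
ΔCt(IFN-γ-treated) = 29.520 − 19.555 = 9.965
ΔΔCt = 9.965 − 8.165 = 1.800
Fold change = 2^(−1.800) = 0.2872

0.287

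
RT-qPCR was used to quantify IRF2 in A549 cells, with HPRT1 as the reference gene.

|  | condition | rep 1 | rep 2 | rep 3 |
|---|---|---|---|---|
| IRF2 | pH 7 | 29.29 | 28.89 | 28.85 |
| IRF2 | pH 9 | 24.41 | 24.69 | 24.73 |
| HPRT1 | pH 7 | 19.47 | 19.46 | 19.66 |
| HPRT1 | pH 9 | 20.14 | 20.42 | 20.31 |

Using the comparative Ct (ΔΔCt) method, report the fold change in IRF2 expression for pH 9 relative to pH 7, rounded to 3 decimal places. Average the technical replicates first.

Mean Ct: IRF2 pH 7 29.010; IRF2 pH 9 24.610; HPRT1 pH 7 19.530; HPRT1 pH 9 20.290
ΔCt(pH 7) = 29.010 − 19.530 = 9.480
ΔCt(pH 9) = 24.610 − 20.290 = 4.320
ΔΔCt = 4.320 − 9.480 = -5.160
Fold change = 2^(−(-5.160)) = 2^5.160 = 35.7532

35.753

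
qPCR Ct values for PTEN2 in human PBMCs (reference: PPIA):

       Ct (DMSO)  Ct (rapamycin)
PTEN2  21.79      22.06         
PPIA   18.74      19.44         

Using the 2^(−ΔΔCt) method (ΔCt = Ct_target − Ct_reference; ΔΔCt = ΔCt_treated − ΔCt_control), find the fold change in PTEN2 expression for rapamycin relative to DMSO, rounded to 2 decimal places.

ΔCt(DMSO) = 21.790 − 18.740 = 3.050
ΔCt(rapamycin) = 22.060 − 19.440 = 2.620
ΔΔCt = 2.620 − 3.050 = -0.430
Fold change = 2^(−(-0.430)) = 2^0.430 = 1.347

1.35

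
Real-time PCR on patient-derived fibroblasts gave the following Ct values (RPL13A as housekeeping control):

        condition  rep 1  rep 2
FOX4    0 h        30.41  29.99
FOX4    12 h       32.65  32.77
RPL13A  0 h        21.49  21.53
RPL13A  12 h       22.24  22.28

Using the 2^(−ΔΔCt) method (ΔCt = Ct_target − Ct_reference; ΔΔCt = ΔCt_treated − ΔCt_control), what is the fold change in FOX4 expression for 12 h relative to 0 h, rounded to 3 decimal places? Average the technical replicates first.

0.295

Mean Ct: FOX4 0 h 30.200; FOX4 12 h 32.710; RPL13A 0 h 21.510; RPL13A 12 h 22.260
ΔCt(0 h) = 30.200 − 21.510 = 8.690
ΔCt(12 h) = 32.710 − 22.260 = 10.450
ΔΔCt = 10.450 − 8.690 = 1.760
Fold change = 2^(−1.760) = 0.2952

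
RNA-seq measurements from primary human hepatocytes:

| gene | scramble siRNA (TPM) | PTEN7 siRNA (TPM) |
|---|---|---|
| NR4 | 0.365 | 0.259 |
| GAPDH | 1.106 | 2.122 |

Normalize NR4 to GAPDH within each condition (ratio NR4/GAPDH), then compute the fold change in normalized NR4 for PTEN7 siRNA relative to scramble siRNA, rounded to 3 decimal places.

0.370

NR4/GAPDH (scramble siRNA) = 0.365 / 1.106 = 0.33002
NR4/GAPDH (PTEN7 siRNA) = 0.259 / 2.122 = 0.12205
Fold change = 0.12205 / 0.33002 = 0.3698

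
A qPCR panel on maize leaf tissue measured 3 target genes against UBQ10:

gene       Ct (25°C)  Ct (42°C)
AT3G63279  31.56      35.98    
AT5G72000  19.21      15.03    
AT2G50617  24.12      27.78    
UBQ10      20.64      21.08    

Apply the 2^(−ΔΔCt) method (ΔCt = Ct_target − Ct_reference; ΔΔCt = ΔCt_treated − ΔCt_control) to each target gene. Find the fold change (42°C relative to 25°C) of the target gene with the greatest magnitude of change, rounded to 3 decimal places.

AT3G63279: ΔΔCt = (35.98−21.08) − (31.56−20.64) = 14.90 − 10.92 = 3.98; fold change = 2^-3.98 = 0.063
AT5G72000: ΔΔCt = (15.03−21.08) − (19.21−20.64) = -6.05 − (-1.43) = -4.62; fold change = 2^4.62 = 24.590
AT2G50617: ΔΔCt = (27.78−21.08) − (24.12−20.64) = 6.70 − 3.48 = 3.22; fold change = 2^-3.22 = 0.107
AT5G72000 has the largest |ΔΔCt| = 4.62.

24.590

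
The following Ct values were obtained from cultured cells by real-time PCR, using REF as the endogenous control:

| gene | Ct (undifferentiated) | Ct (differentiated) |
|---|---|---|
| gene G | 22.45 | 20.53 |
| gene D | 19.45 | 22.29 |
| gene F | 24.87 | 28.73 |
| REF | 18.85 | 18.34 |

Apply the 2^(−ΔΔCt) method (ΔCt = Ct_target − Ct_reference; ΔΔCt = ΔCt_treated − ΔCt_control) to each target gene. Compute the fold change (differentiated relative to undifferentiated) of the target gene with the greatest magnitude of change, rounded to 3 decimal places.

0.048

gene G: ΔΔCt = (20.53−18.34) − (22.45−18.85) = 2.19 − 3.60 = -1.41; fold change = 2^1.41 = 2.657
gene D: ΔΔCt = (22.29−18.34) − (19.45−18.85) = 3.95 − 0.60 = 3.35; fold change = 2^-3.35 = 0.098
gene F: ΔΔCt = (28.73−18.34) − (24.87−18.85) = 10.39 − 6.02 = 4.37; fold change = 2^-4.37 = 0.048
gene F has the largest |ΔΔCt| = 4.37.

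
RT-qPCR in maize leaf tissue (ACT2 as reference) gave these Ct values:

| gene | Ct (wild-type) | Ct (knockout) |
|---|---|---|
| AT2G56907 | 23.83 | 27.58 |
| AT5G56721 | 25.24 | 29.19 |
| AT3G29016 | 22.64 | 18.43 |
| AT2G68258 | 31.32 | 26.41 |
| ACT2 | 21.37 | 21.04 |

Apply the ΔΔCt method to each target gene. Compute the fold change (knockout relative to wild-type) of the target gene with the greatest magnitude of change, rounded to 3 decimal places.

23.918

AT2G56907: ΔΔCt = (27.58−21.04) − (23.83−21.37) = 6.54 − 2.46 = 4.08; fold change = 2^-4.08 = 0.059
AT5G56721: ΔΔCt = (29.19−21.04) − (25.24−21.37) = 8.15 − 3.87 = 4.28; fold change = 2^-4.28 = 0.051
AT3G29016: ΔΔCt = (18.43−21.04) − (22.64−21.37) = -2.61 − 1.27 = -3.88; fold change = 2^3.88 = 14.723
AT2G68258: ΔΔCt = (26.41−21.04) − (31.32−21.37) = 5.37 − 9.95 = -4.58; fold change = 2^4.58 = 23.918
AT2G68258 has the largest |ΔΔCt| = 4.58.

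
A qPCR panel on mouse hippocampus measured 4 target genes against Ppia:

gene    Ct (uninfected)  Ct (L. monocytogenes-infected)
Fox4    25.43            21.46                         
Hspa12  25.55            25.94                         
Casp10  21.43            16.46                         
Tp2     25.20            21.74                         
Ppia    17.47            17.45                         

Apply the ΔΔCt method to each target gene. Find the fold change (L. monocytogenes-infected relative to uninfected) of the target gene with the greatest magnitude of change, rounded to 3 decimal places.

30.910

Fox4: ΔΔCt = (21.46−17.45) − (25.43−17.47) = 4.01 − 7.96 = -3.95; fold change = 2^3.95 = 15.455
Hspa12: ΔΔCt = (25.94−17.45) − (25.55−17.47) = 8.49 − 8.08 = 0.41; fold change = 2^-0.41 = 0.753
Casp10: ΔΔCt = (16.46−17.45) − (21.43−17.47) = -0.99 − 3.96 = -4.95; fold change = 2^4.95 = 30.910
Tp2: ΔΔCt = (21.74−17.45) − (25.20−17.47) = 4.29 − 7.73 = -3.44; fold change = 2^3.44 = 10.853
Casp10 has the largest |ΔΔCt| = 4.95.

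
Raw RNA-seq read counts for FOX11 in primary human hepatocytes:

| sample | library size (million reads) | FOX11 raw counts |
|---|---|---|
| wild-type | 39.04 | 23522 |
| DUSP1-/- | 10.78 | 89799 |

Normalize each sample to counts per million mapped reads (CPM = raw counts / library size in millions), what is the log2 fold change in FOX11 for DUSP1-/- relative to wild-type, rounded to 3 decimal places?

3.789

CPM(wild-type) = 23522 / 39.04 = 602.5102
CPM(DUSP1-/-) = 89799 / 10.78 = 8330.1484
Fold change = 8330.1484 / 602.5102 = 13.82574
log2(13.82574) = 3.7893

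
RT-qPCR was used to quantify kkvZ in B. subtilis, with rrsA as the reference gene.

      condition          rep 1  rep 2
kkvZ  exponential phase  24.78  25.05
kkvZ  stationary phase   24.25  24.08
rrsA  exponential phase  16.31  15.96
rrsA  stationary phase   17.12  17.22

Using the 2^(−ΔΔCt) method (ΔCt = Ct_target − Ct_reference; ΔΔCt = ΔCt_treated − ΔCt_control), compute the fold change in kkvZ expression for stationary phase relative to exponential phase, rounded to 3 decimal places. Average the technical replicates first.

3.446

Mean Ct: kkvZ exponential phase 24.915; kkvZ stationary phase 24.165; rrsA exponential phase 16.135; rrsA stationary phase 17.170
ΔCt(exponential phase) = 24.915 − 16.135 = 8.780
ΔCt(stationary phase) = 24.165 − 17.170 = 6.995
ΔΔCt = 6.995 − 8.780 = -1.785
Fold change = 2^(−(-1.785)) = 2^1.785 = 3.4462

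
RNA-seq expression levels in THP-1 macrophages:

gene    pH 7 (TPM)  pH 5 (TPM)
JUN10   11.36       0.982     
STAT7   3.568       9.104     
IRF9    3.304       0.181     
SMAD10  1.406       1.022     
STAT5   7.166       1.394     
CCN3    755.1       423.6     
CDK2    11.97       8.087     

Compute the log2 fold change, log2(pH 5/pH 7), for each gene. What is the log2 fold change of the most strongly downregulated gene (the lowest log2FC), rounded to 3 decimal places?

log2(0.982/11.36) = -3.532  (JUN10)
log2(9.104/3.568) = 1.351  (STAT7)
log2(0.181/3.304) = -4.190  (IRF9)
log2(1.022/1.406) = -0.460  (SMAD10)
log2(1.394/7.166) = -2.362  (STAT5)
log2(423.6/755.1) = -0.834  (CCN3)
log2(8.087/11.97) = -0.566  (CDK2)
IRF9 is most strongly downregulated.

-4.190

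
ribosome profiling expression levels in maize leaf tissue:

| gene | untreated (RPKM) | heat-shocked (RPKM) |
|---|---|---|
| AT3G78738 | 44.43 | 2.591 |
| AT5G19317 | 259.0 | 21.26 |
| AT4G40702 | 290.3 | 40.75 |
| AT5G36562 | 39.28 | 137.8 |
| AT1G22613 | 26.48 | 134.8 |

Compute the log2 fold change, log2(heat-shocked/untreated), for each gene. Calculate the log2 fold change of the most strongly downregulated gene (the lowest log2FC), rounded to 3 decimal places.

log2(2.591/44.43) = -4.100  (AT3G78738)
log2(21.26/259.0) = -3.607  (AT5G19317)
log2(40.75/290.3) = -2.833  (AT4G40702)
log2(137.8/39.28) = 1.811  (AT5G36562)
log2(134.8/26.48) = 2.348  (AT1G22613)
AT3G78738 is most strongly downregulated.

-4.100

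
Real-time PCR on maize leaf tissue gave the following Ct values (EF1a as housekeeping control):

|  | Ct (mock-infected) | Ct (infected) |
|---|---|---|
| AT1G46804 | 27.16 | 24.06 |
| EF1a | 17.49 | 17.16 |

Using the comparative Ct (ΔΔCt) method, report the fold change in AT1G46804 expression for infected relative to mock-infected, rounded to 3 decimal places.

6.821

ΔCt(mock-infected) = 27.160 − 17.490 = 9.670
ΔCt(infected) = 24.060 − 17.160 = 6.900
ΔΔCt = 6.900 − 9.670 = -2.770
Fold change = 2^(−(-2.770)) = 2^2.770 = 6.8211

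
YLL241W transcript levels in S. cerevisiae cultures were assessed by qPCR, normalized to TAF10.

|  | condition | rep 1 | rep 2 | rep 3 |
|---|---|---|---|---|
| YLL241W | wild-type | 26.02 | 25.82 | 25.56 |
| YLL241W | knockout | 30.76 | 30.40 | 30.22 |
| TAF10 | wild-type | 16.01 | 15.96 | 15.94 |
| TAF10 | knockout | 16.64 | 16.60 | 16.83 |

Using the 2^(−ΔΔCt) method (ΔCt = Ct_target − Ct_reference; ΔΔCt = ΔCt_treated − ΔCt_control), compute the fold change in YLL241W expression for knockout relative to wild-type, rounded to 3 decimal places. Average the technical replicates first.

Mean Ct: YLL241W wild-type 25.800; YLL241W knockout 30.460; TAF10 wild-type 15.970; TAF10 knockout 16.690
ΔCt(wild-type) = 25.800 − 15.970 = 9.830
ΔCt(knockout) = 30.460 − 16.690 = 13.770
ΔΔCt = 13.770 − 9.830 = 3.940
Fold change = 2^(−3.940) = 0.0652

0.065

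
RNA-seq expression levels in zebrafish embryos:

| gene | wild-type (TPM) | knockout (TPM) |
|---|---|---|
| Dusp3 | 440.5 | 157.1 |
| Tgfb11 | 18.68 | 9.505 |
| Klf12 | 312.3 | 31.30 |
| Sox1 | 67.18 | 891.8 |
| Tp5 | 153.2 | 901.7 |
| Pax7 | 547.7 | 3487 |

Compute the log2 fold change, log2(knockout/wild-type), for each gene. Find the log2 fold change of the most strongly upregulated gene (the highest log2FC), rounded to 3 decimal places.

log2(157.1/440.5) = -1.487  (Dusp3)
log2(9.505/18.68) = -0.975  (Tgfb11)
log2(31.30/312.3) = -3.319  (Klf12)
log2(891.8/67.18) = 3.731  (Sox1)
log2(901.7/153.2) = 2.557  (Tp5)
log2(3487/547.7) = 2.671  (Pax7)
Sox1 is most strongly upregulated.

3.731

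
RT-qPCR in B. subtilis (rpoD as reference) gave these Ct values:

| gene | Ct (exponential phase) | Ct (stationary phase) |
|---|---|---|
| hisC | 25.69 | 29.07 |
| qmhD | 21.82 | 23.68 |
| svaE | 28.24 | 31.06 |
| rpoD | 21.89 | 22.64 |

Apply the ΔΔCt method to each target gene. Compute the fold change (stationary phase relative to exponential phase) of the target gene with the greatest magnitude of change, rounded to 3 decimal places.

0.162

hisC: ΔΔCt = (29.07−22.64) − (25.69−21.89) = 6.43 − 3.80 = 2.63; fold change = 2^-2.63 = 0.162
qmhD: ΔΔCt = (23.68−22.64) − (21.82−21.89) = 1.04 − (-0.07) = 1.11; fold change = 2^-1.11 = 0.463
svaE: ΔΔCt = (31.06−22.64) − (28.24−21.89) = 8.42 − 6.35 = 2.07; fold change = 2^-2.07 = 0.238
hisC has the largest |ΔΔCt| = 2.63.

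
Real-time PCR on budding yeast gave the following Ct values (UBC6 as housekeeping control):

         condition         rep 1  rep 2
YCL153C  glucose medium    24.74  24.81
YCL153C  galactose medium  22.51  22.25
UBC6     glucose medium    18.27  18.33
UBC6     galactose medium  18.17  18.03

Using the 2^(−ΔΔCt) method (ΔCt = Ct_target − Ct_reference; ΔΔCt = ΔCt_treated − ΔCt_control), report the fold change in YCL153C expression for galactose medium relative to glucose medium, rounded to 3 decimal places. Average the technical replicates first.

4.579

Mean Ct: YCL153C glucose medium 24.775; YCL153C galactose medium 22.380; UBC6 glucose medium 18.300; UBC6 galactose medium 18.100
ΔCt(glucose medium) = 24.775 − 18.300 = 6.475
ΔCt(galactose medium) = 22.380 − 18.100 = 4.280
ΔΔCt = 4.280 − 6.475 = -2.195
Fold change = 2^(−(-2.195)) = 2^2.195 = 4.5789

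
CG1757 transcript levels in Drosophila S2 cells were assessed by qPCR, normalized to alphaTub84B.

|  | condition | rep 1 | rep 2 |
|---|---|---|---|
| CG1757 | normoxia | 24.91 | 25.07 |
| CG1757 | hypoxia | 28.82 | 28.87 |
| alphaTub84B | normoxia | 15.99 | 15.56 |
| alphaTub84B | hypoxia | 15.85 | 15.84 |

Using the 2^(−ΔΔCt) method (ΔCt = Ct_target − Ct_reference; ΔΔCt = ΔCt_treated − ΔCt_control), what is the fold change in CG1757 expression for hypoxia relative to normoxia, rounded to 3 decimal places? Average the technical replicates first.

0.073

Mean Ct: CG1757 normoxia 24.990; CG1757 hypoxia 28.845; alphaTub84B normoxia 15.775; alphaTub84B hypoxia 15.845
ΔCt(normoxia) = 24.990 − 15.775 = 9.215
ΔCt(hypoxia) = 28.845 − 15.845 = 13.000
ΔΔCt = 13.000 − 9.215 = 3.785
Fold change = 2^(−3.785) = 0.0725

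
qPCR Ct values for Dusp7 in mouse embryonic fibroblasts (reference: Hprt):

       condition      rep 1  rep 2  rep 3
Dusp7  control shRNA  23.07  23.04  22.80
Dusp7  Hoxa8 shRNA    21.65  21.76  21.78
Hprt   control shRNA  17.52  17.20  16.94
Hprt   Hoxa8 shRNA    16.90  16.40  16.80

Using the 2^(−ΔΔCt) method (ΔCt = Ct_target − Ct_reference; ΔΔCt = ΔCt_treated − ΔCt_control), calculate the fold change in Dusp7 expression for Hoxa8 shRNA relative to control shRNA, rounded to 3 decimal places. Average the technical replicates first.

Mean Ct: Dusp7 control shRNA 22.970; Dusp7 Hoxa8 shRNA 21.730; Hprt control shRNA 17.220; Hprt Hoxa8 shRNA 16.700
ΔCt(control shRNA) = 22.970 − 17.220 = 5.750
ΔCt(Hoxa8 shRNA) = 21.730 − 16.700 = 5.030
ΔΔCt = 5.030 − 5.750 = -0.720
Fold change = 2^(−(-0.720)) = 2^0.720 = 1.6472

1.647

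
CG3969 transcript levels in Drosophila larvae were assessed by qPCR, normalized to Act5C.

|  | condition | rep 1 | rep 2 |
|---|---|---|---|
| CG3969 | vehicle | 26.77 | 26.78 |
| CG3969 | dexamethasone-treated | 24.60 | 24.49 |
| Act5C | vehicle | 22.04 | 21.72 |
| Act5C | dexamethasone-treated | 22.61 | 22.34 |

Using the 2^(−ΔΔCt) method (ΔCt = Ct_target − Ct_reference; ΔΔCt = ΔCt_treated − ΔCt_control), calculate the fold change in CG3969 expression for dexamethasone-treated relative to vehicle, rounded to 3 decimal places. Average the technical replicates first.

7.086

Mean Ct: CG3969 vehicle 26.775; CG3969 dexamethasone-treated 24.545; Act5C vehicle 21.880; Act5C dexamethasone-treated 22.475
ΔCt(vehicle) = 26.775 − 21.880 = 4.895
ΔCt(dexamethasone-treated) = 24.545 − 22.475 = 2.070
ΔΔCt = 2.070 − 4.895 = -2.825
Fold change = 2^(−(-2.825)) = 2^2.825 = 7.0861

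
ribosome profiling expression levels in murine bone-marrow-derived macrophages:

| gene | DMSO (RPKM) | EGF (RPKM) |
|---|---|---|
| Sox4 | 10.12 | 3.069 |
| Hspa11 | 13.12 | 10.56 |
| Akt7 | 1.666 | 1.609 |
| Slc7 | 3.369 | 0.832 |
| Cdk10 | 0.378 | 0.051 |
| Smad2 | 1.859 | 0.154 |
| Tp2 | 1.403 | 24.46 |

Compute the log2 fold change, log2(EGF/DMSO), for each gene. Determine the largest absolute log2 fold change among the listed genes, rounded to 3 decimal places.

4.124

log2(3.069/10.12) = -1.721  (Sox4)
log2(10.56/13.12) = -0.313  (Hspa11)
log2(1.609/1.666) = -0.050  (Akt7)
log2(0.832/3.369) = -2.018  (Slc7)
log2(0.051/0.378) = -2.890  (Cdk10)
log2(0.154/1.859) = -3.594  (Smad2)
log2(24.46/1.403) = 4.124  (Tp2)
The largest magnitude belongs to Tp2.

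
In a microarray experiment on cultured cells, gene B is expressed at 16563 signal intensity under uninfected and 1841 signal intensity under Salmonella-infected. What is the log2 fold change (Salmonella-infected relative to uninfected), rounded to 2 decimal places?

-3.17

Fold change = 1841 / 16563 = 0.1112
log2(0.1112) = -3.169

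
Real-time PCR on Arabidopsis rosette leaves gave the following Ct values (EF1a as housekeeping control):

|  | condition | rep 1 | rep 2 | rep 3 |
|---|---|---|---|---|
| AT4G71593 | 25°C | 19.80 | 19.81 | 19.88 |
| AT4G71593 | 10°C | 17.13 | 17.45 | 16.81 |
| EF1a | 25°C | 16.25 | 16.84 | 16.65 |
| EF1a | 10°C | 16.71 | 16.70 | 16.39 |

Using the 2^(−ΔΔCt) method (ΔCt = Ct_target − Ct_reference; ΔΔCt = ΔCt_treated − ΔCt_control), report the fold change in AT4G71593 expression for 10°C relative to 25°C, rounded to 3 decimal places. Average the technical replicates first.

6.589

Mean Ct: AT4G71593 25°C 19.830; AT4G71593 10°C 17.130; EF1a 25°C 16.580; EF1a 10°C 16.600
ΔCt(25°C) = 19.830 − 16.580 = 3.250
ΔCt(10°C) = 17.130 − 16.600 = 0.530
ΔΔCt = 0.530 − 3.250 = -2.720
Fold change = 2^(−(-2.720)) = 2^2.720 = 6.5887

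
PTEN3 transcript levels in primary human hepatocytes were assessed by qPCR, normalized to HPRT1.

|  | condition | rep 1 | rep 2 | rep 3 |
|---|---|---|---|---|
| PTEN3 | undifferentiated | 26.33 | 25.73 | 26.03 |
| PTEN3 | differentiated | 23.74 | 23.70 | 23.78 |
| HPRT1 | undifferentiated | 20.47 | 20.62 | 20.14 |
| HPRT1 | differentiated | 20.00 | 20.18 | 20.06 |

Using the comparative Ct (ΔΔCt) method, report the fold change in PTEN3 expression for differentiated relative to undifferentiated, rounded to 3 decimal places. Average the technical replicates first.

Mean Ct: PTEN3 undifferentiated 26.030; PTEN3 differentiated 23.740; HPRT1 undifferentiated 20.410; HPRT1 differentiated 20.080
ΔCt(undifferentiated) = 26.030 − 20.410 = 5.620
ΔCt(differentiated) = 23.740 − 20.080 = 3.660
ΔΔCt = 3.660 − 5.620 = -1.960
Fold change = 2^(−(-1.960)) = 2^1.960 = 3.8906

3.891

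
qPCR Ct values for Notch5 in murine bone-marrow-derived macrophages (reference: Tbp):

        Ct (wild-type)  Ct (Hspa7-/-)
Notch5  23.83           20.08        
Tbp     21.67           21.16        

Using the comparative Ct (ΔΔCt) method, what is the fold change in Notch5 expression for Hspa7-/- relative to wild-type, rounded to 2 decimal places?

9.45

ΔCt(wild-type) = 23.830 − 21.670 = 2.160
ΔCt(Hspa7-/-) = 20.080 − 21.160 = -1.080
ΔΔCt = -1.080 − 2.160 = -3.240
Fold change = 2^(−(-3.240)) = 2^3.240 = 9.448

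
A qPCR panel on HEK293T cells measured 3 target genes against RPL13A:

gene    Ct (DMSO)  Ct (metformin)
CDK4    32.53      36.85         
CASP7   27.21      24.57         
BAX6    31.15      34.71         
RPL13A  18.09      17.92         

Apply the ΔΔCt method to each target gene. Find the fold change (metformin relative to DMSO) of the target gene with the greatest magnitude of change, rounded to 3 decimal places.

0.045

CDK4: ΔΔCt = (36.85−17.92) − (32.53−18.09) = 18.93 − 14.44 = 4.49; fold change = 2^-4.49 = 0.045
CASP7: ΔΔCt = (24.57−17.92) − (27.21−18.09) = 6.65 − 9.12 = -2.47; fold change = 2^2.47 = 5.540
BAX6: ΔΔCt = (34.71−17.92) − (31.15−18.09) = 16.79 − 13.06 = 3.73; fold change = 2^-3.73 = 0.075
CDK4 has the largest |ΔΔCt| = 4.49.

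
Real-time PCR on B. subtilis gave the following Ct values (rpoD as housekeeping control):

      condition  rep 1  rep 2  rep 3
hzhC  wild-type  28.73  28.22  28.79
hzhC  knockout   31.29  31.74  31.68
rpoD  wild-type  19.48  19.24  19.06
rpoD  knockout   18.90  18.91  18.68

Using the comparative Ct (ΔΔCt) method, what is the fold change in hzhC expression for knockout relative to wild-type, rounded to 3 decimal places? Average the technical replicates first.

Mean Ct: hzhC wild-type 28.580; hzhC knockout 31.570; rpoD wild-type 19.260; rpoD knockout 18.830
ΔCt(wild-type) = 28.580 − 19.260 = 9.320
ΔCt(knockout) = 31.570 − 18.830 = 12.740
ΔΔCt = 12.740 − 9.320 = 3.420
Fold change = 2^(−3.420) = 0.0934

0.093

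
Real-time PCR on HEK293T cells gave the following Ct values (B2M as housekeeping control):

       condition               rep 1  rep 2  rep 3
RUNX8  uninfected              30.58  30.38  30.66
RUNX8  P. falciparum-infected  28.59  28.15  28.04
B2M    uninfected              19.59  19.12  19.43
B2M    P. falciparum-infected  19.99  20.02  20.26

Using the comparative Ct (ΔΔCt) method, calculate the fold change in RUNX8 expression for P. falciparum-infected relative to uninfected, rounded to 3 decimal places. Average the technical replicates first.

Mean Ct: RUNX8 uninfected 30.540; RUNX8 P. falciparum-infected 28.260; B2M uninfected 19.380; B2M P. falciparum-infected 20.090
ΔCt(uninfected) = 30.540 − 19.380 = 11.160
ΔCt(P. falciparum-infected) = 28.260 − 20.090 = 8.170
ΔΔCt = 8.170 − 11.160 = -2.990
Fold change = 2^(−(-2.990)) = 2^2.990 = 7.9447

7.945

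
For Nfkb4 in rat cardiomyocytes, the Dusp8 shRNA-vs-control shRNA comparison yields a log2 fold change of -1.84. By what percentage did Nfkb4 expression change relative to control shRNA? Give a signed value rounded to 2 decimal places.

Fold change = 2^(-1.84) = 0.2793
Percent change = (FC − 1) × 100% = (0.2793 − 1) × 100 = -72.07%

-72.07%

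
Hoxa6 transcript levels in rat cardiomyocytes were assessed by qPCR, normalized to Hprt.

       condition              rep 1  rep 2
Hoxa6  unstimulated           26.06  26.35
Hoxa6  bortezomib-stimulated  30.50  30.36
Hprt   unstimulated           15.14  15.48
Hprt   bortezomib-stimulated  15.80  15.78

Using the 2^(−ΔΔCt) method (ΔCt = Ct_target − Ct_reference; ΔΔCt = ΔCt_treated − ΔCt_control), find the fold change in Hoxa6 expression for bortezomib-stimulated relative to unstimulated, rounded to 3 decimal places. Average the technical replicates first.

Mean Ct: Hoxa6 unstimulated 26.205; Hoxa6 bortezomib-stimulated 30.430; Hprt unstimulated 15.310; Hprt bortezomib-stimulated 15.790
ΔCt(unstimulated) = 26.205 − 15.310 = 10.895
ΔCt(bortezomib-stimulated) = 30.430 − 15.790 = 14.640
ΔΔCt = 14.640 − 10.895 = 3.745
Fold change = 2^(−3.745) = 0.0746

0.075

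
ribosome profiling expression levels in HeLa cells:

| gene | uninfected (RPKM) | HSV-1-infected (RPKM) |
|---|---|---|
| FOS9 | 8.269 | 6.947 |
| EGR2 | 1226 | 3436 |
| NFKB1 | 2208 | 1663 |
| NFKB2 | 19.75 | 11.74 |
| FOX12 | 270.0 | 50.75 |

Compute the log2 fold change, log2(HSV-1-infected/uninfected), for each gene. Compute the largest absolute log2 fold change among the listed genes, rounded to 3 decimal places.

log2(6.947/8.269) = -0.251  (FOS9)
log2(3436/1226) = 1.487  (EGR2)
log2(1663/2208) = -0.409  (NFKB1)
log2(11.74/19.75) = -0.750  (NFKB2)
log2(50.75/270.0) = -2.411  (FOX12)
The largest magnitude belongs to FOX12.

2.411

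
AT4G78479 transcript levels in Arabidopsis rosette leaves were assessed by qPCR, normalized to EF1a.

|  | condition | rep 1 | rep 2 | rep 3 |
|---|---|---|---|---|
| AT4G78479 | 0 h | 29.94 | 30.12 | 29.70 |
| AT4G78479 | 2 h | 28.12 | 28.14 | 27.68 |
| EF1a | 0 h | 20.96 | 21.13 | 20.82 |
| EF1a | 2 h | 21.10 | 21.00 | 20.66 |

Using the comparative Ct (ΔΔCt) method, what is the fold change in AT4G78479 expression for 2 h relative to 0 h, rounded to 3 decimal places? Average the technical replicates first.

Mean Ct: AT4G78479 0 h 29.920; AT4G78479 2 h 27.980; EF1a 0 h 20.970; EF1a 2 h 20.920
ΔCt(0 h) = 29.920 − 20.970 = 8.950
ΔCt(2 h) = 27.980 − 20.920 = 7.060
ΔΔCt = 7.060 − 8.950 = -1.890
Fold change = 2^(−(-1.890)) = 2^1.890 = 3.7064

3.706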